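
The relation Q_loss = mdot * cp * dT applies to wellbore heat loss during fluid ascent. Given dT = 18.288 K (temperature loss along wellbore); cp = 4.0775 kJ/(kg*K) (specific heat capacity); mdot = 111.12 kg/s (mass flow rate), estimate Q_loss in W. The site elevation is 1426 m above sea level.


Q_loss = mdot * cp * dT
Q_loss = 111.12 * 4.0775 * 18.288
Q_loss = 8286.143 kW
Convert: 8286.143 kW * 1000.0 = 8.2861e+06 W
Q_loss = 8.2861e+06 W


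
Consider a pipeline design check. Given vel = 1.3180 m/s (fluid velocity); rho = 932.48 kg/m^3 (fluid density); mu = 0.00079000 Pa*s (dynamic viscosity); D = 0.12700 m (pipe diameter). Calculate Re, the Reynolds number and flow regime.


Step 1: Re = rho*vel*D/mu = 932.48*1.318*0.127/0.00079 = 1.9757e+05
Step 2: Re = 1.9757e+05 > 4000, so flow is turbulent.
Re = 1.9757e+05 (turbulent)


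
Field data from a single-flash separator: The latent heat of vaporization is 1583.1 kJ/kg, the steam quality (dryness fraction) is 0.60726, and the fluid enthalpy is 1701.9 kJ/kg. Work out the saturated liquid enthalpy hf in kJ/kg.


hf = h - x * hfg
hf = 1701.9 - 0.60726 * 1583.1
hf = 740.55 kJ/kg


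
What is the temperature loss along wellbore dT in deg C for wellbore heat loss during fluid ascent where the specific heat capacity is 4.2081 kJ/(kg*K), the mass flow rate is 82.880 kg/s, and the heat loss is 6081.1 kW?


dT = Q_loss / (mdot * cp)
dT = 6081.1 / (82.880 * 4.2081)
dT = 17.43598 K
Convert (temperature difference, 1 K = 1 deg C): 17.43598 K = 17.43598 deg C
dT = 17.436 deg C


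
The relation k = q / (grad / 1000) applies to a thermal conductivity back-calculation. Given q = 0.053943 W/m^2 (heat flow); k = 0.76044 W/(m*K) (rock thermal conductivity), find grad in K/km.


grad = q / k * 1000
grad = 0.053943 / 0.76044 * 1000
grad = 70.93656 deg C/km
Convert: 70.93656 deg C/km * 1.0 = 70.937 K/km
grad = 70.937 K/km


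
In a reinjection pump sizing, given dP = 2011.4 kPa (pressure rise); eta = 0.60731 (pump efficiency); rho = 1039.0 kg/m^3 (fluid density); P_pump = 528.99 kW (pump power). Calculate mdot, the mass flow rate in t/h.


mdot = P_pump * rho * eta / dP
mdot = 528.99 * 1039.0 * 0.60731 / 2011.4
mdot = 165.9491 kg/s
Convert: 165.9491 kg/s * 3.6 = 597.42 t/h
mdot = 597.42 t/h


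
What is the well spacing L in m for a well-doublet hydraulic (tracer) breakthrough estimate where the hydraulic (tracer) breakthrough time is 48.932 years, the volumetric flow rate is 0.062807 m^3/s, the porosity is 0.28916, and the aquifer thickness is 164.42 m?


L = sqrt(t_bt*365.25*86400*3*Qv / (pi*hr*phi))
L = sqrt(48.932*365.25*86400*3*0.062807 / (pi*164.42*0.28916))
L = 1395.7 m


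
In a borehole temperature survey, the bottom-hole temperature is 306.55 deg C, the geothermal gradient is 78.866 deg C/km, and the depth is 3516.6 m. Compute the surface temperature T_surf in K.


T_surf = T_d - grad * d / 1000
T_surf = 306.55 - 78.866 * 3516.6 / 1000
T_surf = 29.20982 deg C
Convert to K: 29.20982 + 273.15 = 302.36 K
T_surf = 302.36 K


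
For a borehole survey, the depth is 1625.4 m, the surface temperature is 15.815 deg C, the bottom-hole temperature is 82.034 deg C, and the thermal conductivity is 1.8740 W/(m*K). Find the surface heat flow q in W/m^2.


Step 1: grad = (T_d - T_surf)/d * 1000 = (82.034 - 15.815)/1625.4 * 1000 = 40.74013 deg C/km
Step 2: q = k * grad / 1000 = 1.874 * 40.74013 / 1000 = 0.076347 W/m^2
q = 0.076347 W/m^2


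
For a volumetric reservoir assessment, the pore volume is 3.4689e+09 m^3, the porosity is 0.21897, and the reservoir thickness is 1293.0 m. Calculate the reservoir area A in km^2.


A = Vp / (1e6 * hr * phi)
A = 3.4689e+09 / (1e6 * 1293.0 * 0.21897)
A = 12.252 km^2


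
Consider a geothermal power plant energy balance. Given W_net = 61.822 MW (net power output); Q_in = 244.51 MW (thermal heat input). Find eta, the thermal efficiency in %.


eta = W_net / Q_in * 100
eta = 61.822 / 244.51 * 100
eta = 25.284 %


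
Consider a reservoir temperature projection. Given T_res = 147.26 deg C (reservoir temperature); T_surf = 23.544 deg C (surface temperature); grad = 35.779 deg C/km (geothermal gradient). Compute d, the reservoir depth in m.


d = (T_res - T_surf) / grad * 1000
d = (147.26 - 23.544) / 35.779 * 1000
d = 3457.8 m


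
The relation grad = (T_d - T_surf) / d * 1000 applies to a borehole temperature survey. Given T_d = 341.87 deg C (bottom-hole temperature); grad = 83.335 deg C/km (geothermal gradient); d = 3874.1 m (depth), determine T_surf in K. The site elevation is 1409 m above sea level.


T_surf = T_d - grad * d / 1000
T_surf = 341.87 - 83.335 * 3874.1 / 1000
T_surf = 19.02188 deg C
Convert to K: 19.02188 + 273.15 = 292.17 K
T_surf = 292.17 K


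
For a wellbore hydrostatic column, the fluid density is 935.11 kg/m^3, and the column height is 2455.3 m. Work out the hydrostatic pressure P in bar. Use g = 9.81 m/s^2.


P = rho * g * h / 1e6
P = 935.11 * 9.81 * 2455.3 / 1e6
P = 22.52352 MPa
Convert: 22.52352 MPa * 10.0 = 225.24 bar
P = 225.24 bar


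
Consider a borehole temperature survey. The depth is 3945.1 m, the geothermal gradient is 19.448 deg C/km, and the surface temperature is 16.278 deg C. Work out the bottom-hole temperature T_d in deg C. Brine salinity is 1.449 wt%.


T_d = T_surf + grad * d / 1000
T_d = 16.278 + 19.448 * 3945.1 / 1000
T_d = 93.002 deg C


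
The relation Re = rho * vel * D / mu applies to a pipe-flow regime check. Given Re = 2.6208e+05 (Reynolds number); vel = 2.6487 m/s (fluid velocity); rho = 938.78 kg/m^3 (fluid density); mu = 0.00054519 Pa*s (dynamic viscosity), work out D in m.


D = Re * mu / (rho * vel)
D = 2.6208e+05 * 0.00054519 / (938.78 * 2.6487)
D = 0.057463 m


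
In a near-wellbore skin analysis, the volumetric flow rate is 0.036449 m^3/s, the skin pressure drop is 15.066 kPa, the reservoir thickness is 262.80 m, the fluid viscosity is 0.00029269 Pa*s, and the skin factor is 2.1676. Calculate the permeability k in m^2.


k = S*q*mu / (2*pi*dP_s*1000*hr)
k = 2.1676*0.036449*0.00029269 / (2*pi*15.066*1000*262.80)
k = 9.2954e-13 m^2


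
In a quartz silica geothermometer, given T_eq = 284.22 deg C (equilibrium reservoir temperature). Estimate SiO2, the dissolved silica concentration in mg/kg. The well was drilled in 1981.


SiO2 = 10^(5.19 - 1309/(T_eq + 273.15))
SiO2 = 10^(5.19 - 1309/(284.22 + 273.15))
SiO2 = 694.18 mg/kg


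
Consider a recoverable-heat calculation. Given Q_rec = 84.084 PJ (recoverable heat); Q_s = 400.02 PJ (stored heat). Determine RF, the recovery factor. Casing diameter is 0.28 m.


RF = Q_rec / Q_s
RF = 84.084 / 400.02
RF = 0.21020


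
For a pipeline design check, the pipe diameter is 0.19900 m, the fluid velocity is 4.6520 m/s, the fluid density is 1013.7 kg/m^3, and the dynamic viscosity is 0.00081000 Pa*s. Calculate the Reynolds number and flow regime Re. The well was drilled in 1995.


Step 1: Re = rho*vel*D/mu = 1013.7*4.652*0.199/0.00081 = 1.1586e+06
Step 2: Re = 1.1586e+06 > 4000, so flow is turbulent.
Re = 1.1586e+06 (turbulent)


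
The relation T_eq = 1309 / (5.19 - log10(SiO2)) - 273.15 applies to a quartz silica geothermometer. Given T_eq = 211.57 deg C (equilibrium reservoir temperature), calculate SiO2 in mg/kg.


SiO2 = 10^(5.19 - 1309/(T_eq + 273.15))
SiO2 = 10^(5.19 - 1309/(211.57 + 273.15))
SiO2 = 308.65 mg/kg


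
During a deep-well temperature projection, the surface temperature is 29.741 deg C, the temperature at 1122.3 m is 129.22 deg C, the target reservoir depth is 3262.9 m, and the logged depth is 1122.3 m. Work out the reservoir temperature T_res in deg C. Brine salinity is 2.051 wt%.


Step 1: grad = (T_d1 - T_surf)/d1 * 1000 = (129.22 - 29.741)/1122.3 * 1000 = 88.63851 deg C/km
Step 2: T_res = T_surf + grad*d2/1000 = 29.741 + 88.63851*3262.9/1000 = 318.96 deg C
T_res = 318.96 deg C


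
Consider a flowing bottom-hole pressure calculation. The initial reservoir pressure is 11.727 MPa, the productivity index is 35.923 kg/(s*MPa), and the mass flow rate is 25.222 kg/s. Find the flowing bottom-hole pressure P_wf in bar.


P_wf = P_i - mdot / PI
P_wf = 11.727 - 25.222 / 35.923
P_wf = 11.02489 MPa
Convert: 11.02489 MPa * 10.0 = 110.25 bar
P_wf = 110.25 bar


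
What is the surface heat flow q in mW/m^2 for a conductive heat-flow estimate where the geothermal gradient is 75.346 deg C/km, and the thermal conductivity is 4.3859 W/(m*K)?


q = k * grad / 1000
q = 4.3859 * 75.346 / 1000
q = 0.3304600 W/m^2
Convert: 0.3304600 W/m^2 * 1000.0 = 330.46 mW/m^2
q = 330.46 mW/m^2


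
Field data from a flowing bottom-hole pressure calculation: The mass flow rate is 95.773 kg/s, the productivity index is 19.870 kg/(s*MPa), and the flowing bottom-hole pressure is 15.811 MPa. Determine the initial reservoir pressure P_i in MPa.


P_i = P_wf + mdot / PI
P_i = 15.811 + 95.773 / 19.870
P_i = 20.631 MPa


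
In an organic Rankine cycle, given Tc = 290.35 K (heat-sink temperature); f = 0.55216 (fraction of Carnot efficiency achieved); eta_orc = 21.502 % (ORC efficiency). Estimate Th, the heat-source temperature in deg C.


Th = Tc / (1 - (eta_orc/100)/f)
Th = 290.35 / (1 - (21.502/100)/0.55216)
Th = 475.5284 K
Convert to deg C: 475.5284 - 273.15 = 202.38 deg C
Th = 202.38 deg C


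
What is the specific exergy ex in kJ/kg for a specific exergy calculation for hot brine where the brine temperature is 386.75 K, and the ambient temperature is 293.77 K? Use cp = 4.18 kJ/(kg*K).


ex = cp * ((T_b - T_0) - T_0 * ln(T_b/T_0))
ex = 4.18 * ((386.75 - 293.77) - 293.77 * ln(386.75/293.77))
ex = 50.991 kJ/kg


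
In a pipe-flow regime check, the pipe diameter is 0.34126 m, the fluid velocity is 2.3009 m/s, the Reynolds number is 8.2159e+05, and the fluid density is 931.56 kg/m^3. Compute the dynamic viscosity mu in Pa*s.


mu = rho * vel * D / Re
mu = 931.56 * 2.3009 * 0.34126 / 8.2159e+05
mu = 0.00089031 Pa*s


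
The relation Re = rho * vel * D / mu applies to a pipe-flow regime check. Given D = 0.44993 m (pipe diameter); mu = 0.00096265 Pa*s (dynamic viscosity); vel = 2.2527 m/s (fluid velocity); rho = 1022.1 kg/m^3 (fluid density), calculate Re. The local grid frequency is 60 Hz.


Re = rho * vel * D / mu
Re = 1022.1 * 2.2527 * 0.44993 / 0.00096265
Re = 1.0762e+06


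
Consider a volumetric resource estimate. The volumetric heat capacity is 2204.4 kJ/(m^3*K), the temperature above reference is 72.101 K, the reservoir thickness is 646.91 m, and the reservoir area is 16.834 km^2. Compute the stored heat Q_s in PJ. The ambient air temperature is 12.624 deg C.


Step 1: Vr = A*1e6*hr = 16.834*1e6*646.91 = 1.089008e+10 m^3
Step 2: Q_s = Vr*rhoc*dT/1e12 = 1.089008e+10*2204.4*72.101/1e12 = 1730.9 PJ
Q_s = 1730.9 PJ


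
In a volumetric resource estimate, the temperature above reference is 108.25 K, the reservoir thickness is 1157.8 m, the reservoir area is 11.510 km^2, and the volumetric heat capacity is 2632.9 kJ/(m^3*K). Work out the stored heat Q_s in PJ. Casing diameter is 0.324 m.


Step 1: Vr = A*1e6*hr = 11.51*1e6*1157.8 = 1.332628e+10 m^3
Step 2: Q_s = Vr*rhoc*dT/1e12 = 1.332628e+10*2632.9*108.25/1e12 = 3798.1 PJ
Q_s = 3798.1 PJ


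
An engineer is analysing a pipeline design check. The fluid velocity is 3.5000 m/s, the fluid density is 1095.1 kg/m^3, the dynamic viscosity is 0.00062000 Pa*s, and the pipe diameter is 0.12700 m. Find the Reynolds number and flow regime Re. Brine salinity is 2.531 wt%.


Step 1: Re = rho*vel*D/mu = 1095.1*3.5*0.127/0.00062 = 7.8512e+05
Step 2: Re = 7.8512e+05 > 4000, so flow is turbulent.
Re = 7.8512e+05 (turbulent)


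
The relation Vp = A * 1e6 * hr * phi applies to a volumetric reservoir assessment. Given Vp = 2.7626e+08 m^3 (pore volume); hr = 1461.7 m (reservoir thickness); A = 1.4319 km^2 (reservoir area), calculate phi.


phi = Vp / (A * 1e6 * hr)
phi = 2.7626e+08 / (1.4319 * 1e6 * 1461.7)
phi = 0.13199


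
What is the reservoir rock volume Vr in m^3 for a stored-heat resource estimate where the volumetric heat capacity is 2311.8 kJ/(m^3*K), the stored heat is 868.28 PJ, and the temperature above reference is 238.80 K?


Vr = Q_s * 1e12 / (rhoc * dT)
Vr = 868.28 * 1e12 / (2311.8 * 238.80)
Vr = 1.5728e+09 m^3


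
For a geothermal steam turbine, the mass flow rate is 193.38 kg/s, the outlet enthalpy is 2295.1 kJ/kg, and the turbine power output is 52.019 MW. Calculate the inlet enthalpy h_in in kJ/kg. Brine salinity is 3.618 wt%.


h_in = h_out + P * 1000 / mdot
h_in = 2295.1 + 52.019 * 1000 / 193.38
h_in = 2564.1 kJ/kg


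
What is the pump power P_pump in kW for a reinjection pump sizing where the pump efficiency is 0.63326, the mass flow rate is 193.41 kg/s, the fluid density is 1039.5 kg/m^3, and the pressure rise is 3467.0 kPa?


P_pump = mdot * dP / (rho * eta)
P_pump = 193.41 * 3467.0 / (1039.5 * 0.63326)
P_pump = 1018.7 kW


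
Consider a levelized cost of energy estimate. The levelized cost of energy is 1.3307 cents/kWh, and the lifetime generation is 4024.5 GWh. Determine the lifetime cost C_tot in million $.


C_tot = LCOE / 100 * E_tot
C_tot = 1.3307 / 100 * 4024.5
C_tot = 53.554 million $


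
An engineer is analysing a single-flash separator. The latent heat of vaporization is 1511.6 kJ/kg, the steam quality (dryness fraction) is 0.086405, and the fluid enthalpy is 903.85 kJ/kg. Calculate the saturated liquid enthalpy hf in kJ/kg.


hf = h - x * hfg
hf = 903.85 - 0.086405 * 1511.6
hf = 773.24 kJ/kg


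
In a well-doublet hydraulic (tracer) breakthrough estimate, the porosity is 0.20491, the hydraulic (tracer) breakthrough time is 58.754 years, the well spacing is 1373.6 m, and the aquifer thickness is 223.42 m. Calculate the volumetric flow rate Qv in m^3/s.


Qv = pi*hr*phi*L^2 / (3*t_bt*365.25*86400)
Qv = pi*223.42*0.20491*1373.6^2 / (3*58.754*365.25*86400)
Qv = 0.048786 m^3/s


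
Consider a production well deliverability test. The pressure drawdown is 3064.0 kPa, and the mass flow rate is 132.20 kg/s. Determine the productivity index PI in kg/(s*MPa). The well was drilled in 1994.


PI = mdot * 1000 / dP
PI = 132.20 * 1000 / 3064.0
PI = 43.146 kg/(s*MPa)


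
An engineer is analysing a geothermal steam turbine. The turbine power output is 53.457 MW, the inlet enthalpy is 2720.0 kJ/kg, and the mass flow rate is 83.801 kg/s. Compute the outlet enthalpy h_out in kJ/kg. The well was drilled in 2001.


h_out = h_in - P * 1000 / mdot
h_out = 2720.0 - 53.457 * 1000 / 83.801
h_out = 2082.1 kJ/kg


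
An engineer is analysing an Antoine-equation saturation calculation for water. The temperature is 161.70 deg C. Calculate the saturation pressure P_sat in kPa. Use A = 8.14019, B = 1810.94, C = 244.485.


P_sat = 10^(A - B/(C + T)) / 760 * 0.101325
P_sat = 10^(8.14019 - 1810.94/(244.485 + 161.70)) / 760 * 0.101325
P_sat = 0.6407391 MPa
Convert: 0.6407391 MPa * 1000.0 = 640.74 kPa
P_sat = 640.74 kPa


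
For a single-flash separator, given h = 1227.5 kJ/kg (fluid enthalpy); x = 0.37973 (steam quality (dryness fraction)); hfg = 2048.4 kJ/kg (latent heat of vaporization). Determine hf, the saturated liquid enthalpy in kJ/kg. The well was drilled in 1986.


hf = h - x * hfg
hf = 1227.5 - 0.37973 * 2048.4
hf = 449.66 kJ/kg


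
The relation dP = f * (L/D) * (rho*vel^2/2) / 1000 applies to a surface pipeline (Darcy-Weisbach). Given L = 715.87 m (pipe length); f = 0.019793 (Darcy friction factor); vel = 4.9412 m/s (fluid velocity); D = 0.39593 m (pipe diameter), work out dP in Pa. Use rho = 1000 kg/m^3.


dP = f * (L/D) * (rho*vel^2/2) / 1000
dP = 0.019793 * (715.87/0.39593) * (1000*4.9412^2/2) / 1000
dP = 436.8801 kPa
Convert: 436.8801 kPa * 1000.0 = 4.3688e+05 Pa
dP = 4.3688e+05 Pa


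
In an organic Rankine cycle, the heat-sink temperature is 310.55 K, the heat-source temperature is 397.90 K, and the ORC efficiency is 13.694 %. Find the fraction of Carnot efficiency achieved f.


f = (eta_orc/100) / (1 - Tc/Th)
f = (13.694/100) / (1 - 310.55/397.90)
f = 0.62379


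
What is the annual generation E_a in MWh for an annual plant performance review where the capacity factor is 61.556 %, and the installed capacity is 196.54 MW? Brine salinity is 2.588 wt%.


E_a = CF / 100 * cap * 8760
E_a = 61.556 / 100 * 196.54 * 8760
E_a = 1.0598e+06 MWh


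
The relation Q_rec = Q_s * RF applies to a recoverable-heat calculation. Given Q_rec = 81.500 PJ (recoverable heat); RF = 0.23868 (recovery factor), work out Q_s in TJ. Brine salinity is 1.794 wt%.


Q_s = Q_rec / RF
Q_s = 81.500 / 0.23868
Q_s = 341.4614 PJ
Convert: 341.4614 PJ * 1000.0 = 3.4146e+05 TJ
Q_s = 3.4146e+05 TJ


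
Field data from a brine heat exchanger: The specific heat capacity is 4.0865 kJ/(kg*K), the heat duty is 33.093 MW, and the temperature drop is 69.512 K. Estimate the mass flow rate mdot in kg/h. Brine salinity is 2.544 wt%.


mdot = Q * 1000 / (cp * dT)
mdot = 33.093 * 1000 / (4.0865 * 69.512)
mdot = 116.4997 kg/s
Convert: 116.4997 kg/s * 3600.0 = 4.1940e+05 kg/h
mdot = 4.1940e+05 kg/h


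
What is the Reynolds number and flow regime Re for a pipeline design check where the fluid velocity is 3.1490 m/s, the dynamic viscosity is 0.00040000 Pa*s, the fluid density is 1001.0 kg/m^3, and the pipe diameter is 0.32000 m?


Step 1: Re = rho*vel*D/mu = 1001.0*3.149*0.32/0.0004 = 2.5217e+06
Step 2: Re = 2.5217e+06 > 4000, so flow is turbulent.
Re = 2.5217e+06 (turbulent)


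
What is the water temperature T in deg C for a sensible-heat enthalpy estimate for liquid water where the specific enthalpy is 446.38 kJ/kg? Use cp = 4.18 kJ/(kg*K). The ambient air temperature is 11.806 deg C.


T = h / cp
T = 446.38 / 4.18
T = 106.79 deg C


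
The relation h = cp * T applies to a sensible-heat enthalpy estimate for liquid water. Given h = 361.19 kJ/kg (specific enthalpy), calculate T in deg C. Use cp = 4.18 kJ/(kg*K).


T = h / cp
T = 361.19 / 4.18
T = 86.409 deg C


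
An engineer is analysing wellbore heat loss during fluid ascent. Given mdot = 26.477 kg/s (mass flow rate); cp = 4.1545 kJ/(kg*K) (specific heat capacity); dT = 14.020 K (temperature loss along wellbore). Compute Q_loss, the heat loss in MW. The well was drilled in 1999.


Q_loss = mdot * cp * dT
Q_loss = 26.477 * 4.1545 * 14.020
Q_loss = 1542.182 kW
Convert: 1542.182 kW * 0.001 = 1.5422 MW
Q_loss = 1.5422 MW


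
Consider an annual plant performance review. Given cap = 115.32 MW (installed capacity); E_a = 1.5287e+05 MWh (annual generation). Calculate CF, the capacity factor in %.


CF = E_a / (cap * 8760) * 100
CF = 1.5287e+05 / (115.32 * 8760) * 100
CF = 15.133 %


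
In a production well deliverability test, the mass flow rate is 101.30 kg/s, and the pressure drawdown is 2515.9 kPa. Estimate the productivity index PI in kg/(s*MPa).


PI = mdot * 1000 / dP
PI = 101.30 * 1000 / 2515.9
PI = 40.264 kg/(s*MPa)


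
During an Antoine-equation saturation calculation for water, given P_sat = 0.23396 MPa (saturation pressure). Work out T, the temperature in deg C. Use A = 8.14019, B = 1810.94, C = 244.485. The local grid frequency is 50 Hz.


T = B / (A - log10(P_sat * 760 / 0.101325)) - C
T = 1810.94 / (8.14019 - log10(0.23396 * 760 / 0.101325)) - 244.485
T = 125.40 deg C


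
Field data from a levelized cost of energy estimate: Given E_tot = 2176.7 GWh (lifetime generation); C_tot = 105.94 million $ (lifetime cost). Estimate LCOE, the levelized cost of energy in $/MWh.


LCOE = C_tot / E_tot * 100
LCOE = 105.94 / 2176.7 * 100
LCOE = 4.867001 cents/kWh
Convert: 4.867001 cents/kWh * 10.0 = 48.670 $/MWh
LCOE = 48.670 $/MWh


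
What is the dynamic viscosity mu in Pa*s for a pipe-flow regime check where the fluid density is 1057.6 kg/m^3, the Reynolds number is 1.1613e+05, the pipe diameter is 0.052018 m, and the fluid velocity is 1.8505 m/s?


mu = rho * vel * D / Re
mu = 1057.6 * 1.8505 * 0.052018 / 1.1613e+05
mu = 0.00087664 Pa*s


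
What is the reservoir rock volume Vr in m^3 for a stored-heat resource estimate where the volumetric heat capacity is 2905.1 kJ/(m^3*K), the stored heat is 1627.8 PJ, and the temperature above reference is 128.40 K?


Vr = Q_s * 1e12 / (rhoc * dT)
Vr = 1627.8 * 1e12 / (2905.1 * 128.40)
Vr = 4.3639e+09 m^3


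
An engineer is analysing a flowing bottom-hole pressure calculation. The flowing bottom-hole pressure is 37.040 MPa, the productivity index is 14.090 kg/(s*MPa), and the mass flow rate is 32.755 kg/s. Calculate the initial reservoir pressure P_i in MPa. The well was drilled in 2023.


P_i = P_wf + mdot / PI
P_i = 37.040 + 32.755 / 14.090
P_i = 39.365 MPa


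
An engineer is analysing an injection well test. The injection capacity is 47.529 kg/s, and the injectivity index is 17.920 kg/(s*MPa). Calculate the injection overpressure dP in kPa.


dP = mdot * 1000 / II
dP = 47.529 * 1000 / 17.920
dP = 2652.3 kPa


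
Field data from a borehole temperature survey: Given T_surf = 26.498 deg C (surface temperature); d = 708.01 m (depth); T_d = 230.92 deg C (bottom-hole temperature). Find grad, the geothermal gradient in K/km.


grad = (T_d - T_surf) / d * 1000
grad = (230.92 - 26.498) / 708.01 * 1000
grad = 288.7276 deg C/km
Convert: 288.7276 deg C/km * 1.0 = 288.73 K/km
grad = 288.73 K/km


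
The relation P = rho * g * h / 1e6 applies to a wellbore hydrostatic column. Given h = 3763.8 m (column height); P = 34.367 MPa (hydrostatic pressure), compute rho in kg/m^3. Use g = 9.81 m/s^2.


rho = P * 1e6 / (g * h)
rho = 34.367 * 1e6 / (9.81 * 3763.8)
rho = 930.78 kg/m^3


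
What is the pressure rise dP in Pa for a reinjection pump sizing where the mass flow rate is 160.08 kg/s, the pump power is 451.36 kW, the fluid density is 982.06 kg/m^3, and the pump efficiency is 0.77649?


dP = P_pump * rho * eta / mdot
dP = 451.36 * 982.06 * 0.77649 / 160.08
dP = 2150.106 kPa
Convert: 2150.106 kPa * 1000.0 = 2.1501e+06 Pa
dP = 2.1501e+06 Pa


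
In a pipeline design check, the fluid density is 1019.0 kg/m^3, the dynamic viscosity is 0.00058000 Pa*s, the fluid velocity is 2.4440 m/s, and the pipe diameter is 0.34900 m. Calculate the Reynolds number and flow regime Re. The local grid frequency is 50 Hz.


Step 1: Re = rho*vel*D/mu = 1019.0*2.444*0.349/0.00058 = 1.4986e+06
Step 2: Re = 1.4986e+06 > 4000, so flow is turbulent.
Re = 1.4986e+06 (turbulent)


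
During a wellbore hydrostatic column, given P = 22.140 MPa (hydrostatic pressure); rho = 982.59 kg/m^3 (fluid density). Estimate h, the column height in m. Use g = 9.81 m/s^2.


h = P * 1e6 / (g * rho)
h = 22.140 * 1e6 / (9.81 * 982.59)
h = 2296.9 m


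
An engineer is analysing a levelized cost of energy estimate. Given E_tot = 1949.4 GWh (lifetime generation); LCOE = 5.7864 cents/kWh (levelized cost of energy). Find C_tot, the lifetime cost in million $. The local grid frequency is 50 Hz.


C_tot = LCOE / 100 * E_tot
C_tot = 5.7864 / 100 * 1949.4
C_tot = 112.80 million $


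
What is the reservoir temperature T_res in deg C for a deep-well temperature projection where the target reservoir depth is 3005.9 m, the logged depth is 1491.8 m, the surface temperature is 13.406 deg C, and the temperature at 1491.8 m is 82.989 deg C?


Step 1: grad = (T_d1 - T_surf)/d1 * 1000 = (82.989 - 13.406)/1491.8 * 1000 = 46.64365 deg C/km
Step 2: T_res = T_surf + grad*d2/1000 = 13.406 + 46.64365*3005.9/1000 = 153.61 deg C
T_res = 153.61 deg C


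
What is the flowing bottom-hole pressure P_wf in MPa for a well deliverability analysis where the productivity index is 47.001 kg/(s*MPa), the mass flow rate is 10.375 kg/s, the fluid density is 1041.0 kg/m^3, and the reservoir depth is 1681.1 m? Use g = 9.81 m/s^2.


Step 1: P_i = rho*g*h/1e6 = 1041.0*9.81*1681.1/1e6 = 17.16775 MPa
Step 2: P_wf = P_i - mdot/PI = 17.16775 - 10.375/47.001 = 16.947 MPa
P_wf = 16.947 MPa


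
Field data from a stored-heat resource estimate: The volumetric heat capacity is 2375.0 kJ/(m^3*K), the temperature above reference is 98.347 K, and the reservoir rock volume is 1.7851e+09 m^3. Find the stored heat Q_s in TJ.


Q_s = Vr * rhoc * dT / 1e12
Q_s = 1.7851e+09 * 2375.0 * 98.347 / 1e12
Q_s = 416.9532 PJ
Convert: 416.9532 PJ * 1000.0 = 4.1695e+05 TJ
Q_s = 4.1695e+05 TJ


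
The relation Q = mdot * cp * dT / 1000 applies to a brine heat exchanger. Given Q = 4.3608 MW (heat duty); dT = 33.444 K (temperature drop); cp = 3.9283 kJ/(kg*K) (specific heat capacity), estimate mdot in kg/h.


mdot = Q * 1000 / (cp * dT)
mdot = 4.3608 * 1000 / (3.9283 * 33.444)
mdot = 33.19276 kg/s
Convert: 33.19276 kg/s * 3600.0 = 1.1949e+05 kg/h
mdot = 1.1949e+05 kg/h


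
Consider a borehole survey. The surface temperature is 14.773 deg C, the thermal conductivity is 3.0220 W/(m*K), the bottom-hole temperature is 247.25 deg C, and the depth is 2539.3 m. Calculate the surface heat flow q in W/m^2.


Step 1: grad = (T_d - T_surf)/d * 1000 = (247.25 - 14.773)/2539.3 * 1000 = 91.55161 deg C/km
Step 2: q = k * grad / 1000 = 3.022 * 91.55161 / 1000 = 0.27667 W/m^2
q = 0.27667 W/m^2


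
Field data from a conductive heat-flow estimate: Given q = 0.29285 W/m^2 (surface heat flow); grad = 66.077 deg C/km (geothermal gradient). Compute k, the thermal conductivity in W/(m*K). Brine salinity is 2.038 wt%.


k = q * 1000 / grad
k = 0.29285 * 1000 / 66.077
k = 4.4320 W/(m*K)


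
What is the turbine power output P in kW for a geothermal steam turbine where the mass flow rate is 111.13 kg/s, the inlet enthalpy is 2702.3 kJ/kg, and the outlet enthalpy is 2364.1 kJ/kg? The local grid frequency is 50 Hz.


P = mdot * (h_in - h_out) / 1000
P = 111.13 * (2702.3 - 2364.1) / 1000
P = 37.58417 MW
Convert: 37.58417 MW * 1000.0 = 37584 kW
P = 37584 kW


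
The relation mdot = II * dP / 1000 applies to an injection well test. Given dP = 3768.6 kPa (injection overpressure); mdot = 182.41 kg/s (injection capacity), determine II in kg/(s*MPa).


II = mdot * 1000 / dP
II = 182.41 * 1000 / 3768.6
II = 48.403 kg/(s*MPa)


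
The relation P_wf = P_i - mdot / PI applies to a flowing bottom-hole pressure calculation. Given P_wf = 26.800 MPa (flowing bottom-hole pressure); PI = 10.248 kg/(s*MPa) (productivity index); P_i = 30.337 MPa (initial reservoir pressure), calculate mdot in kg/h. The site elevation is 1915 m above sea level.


mdot = (P_i - P_wf) * PI
mdot = (30.337 - 26.800) * 10.248
mdot = 36.24718 kg/s
Convert: 36.24718 kg/s * 3600.0 = 1.3049e+05 kg/h
mdot = 1.3049e+05 kg/h


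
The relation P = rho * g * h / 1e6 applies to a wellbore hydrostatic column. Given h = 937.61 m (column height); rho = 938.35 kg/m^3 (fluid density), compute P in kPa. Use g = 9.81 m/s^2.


P = rho * g * h / 1e6
P = 938.35 * 9.81 * 937.61 / 1e6
P = 8.630900 MPa
Convert: 8.630900 MPa * 1000.0 = 8630.9 kPa
P = 8630.9 kPa


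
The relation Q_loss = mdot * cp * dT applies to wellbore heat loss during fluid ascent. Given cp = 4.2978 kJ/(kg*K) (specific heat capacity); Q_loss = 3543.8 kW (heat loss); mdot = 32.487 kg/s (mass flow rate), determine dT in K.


dT = Q_loss / (mdot * cp)
dT = 3543.8 / (32.487 * 4.2978)
dT = 25.381 K


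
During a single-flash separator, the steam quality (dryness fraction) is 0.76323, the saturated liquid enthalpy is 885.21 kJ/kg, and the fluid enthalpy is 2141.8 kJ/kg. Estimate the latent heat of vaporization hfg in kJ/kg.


hfg = (h - hf) / x
hfg = (2141.8 - 885.21) / 0.76323
hfg = 1646.4 kJ/kg


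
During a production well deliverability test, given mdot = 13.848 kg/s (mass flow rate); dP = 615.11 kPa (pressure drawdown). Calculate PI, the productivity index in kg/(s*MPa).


PI = mdot * 1000 / dP
PI = 13.848 * 1000 / 615.11
PI = 22.513 kg/(s*MPa)


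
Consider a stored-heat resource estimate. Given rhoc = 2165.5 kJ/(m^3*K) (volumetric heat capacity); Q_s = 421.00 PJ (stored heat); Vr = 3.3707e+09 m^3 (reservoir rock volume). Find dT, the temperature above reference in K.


dT = Q_s * 1e12 / (Vr * rhoc)
dT = 421.00 * 1e12 / (3.3707e+09 * 2165.5)
dT = 57.677 K


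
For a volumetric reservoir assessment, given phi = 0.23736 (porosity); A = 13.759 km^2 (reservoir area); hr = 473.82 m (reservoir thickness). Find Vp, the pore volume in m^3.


Vp = A * 1e6 * hr * phi
Vp = 13.759 * 1e6 * 473.82 * 0.23736
Vp = 1.5474e+09 m^3


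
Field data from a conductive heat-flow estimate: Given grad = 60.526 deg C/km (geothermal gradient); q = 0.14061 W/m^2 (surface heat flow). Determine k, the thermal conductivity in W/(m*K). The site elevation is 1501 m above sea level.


k = q * 1000 / grad
k = 0.14061 * 1000 / 60.526
k = 2.3231 W/(m*K)


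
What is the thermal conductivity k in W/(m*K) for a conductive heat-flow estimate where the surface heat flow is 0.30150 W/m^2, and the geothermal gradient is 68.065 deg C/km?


k = q * 1000 / grad
k = 0.30150 * 1000 / 68.065
k = 4.4296 W/(m*K)


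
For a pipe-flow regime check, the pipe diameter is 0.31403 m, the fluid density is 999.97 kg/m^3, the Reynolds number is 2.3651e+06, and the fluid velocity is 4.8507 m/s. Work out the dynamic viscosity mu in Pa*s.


mu = rho * vel * D / Re
mu = 999.97 * 4.8507 * 0.31403 / 2.3651e+06
mu = 0.00064404 Pa*s


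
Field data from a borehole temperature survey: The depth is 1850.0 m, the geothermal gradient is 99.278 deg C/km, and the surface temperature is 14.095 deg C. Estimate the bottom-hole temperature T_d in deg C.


T_d = T_surf + grad * d / 1000
T_d = 14.095 + 99.278 * 1850.0 / 1000
T_d = 197.76 deg C


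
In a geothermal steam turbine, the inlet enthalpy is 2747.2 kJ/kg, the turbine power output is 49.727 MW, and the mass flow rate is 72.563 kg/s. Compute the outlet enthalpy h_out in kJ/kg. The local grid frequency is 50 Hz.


h_out = h_in - P * 1000 / mdot
h_out = 2747.2 - 49.727 * 1000 / 72.563
h_out = 2061.9 kJ/kg


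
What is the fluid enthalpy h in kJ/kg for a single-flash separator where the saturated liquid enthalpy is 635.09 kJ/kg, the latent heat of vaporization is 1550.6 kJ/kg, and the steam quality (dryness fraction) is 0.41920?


h = hf + x * hfg
h = 635.09 + 0.41920 * 1550.6
h = 1285.1 kJ/kg


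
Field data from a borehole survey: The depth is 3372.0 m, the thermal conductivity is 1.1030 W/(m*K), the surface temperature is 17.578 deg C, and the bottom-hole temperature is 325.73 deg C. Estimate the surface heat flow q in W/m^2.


Step 1: grad = (T_d - T_surf)/d * 1000 = (325.73 - 17.578)/3372.0 * 1000 = 91.38553 deg C/km
Step 2: q = k * grad / 1000 = 1.103 * 91.38553 / 1000 = 0.10080 W/m^2
q = 0.10080 W/m^2


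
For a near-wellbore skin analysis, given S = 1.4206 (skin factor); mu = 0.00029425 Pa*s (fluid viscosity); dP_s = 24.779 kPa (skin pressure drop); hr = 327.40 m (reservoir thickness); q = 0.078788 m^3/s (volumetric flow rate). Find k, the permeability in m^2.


k = S*q*mu / (2*pi*dP_s*1000*hr)
k = 1.4206*0.078788*0.00029425 / (2*pi*24.779*1000*327.40)
k = 6.4611e-13 m^2


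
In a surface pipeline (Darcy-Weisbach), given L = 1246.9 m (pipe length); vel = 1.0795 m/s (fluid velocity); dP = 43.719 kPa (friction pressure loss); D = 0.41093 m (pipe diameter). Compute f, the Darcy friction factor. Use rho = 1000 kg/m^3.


f = dP*1000 / ((L/D)*(rho*vel^2/2))
f = 43.719*1000 / ((1246.9/0.41093)*(1000*1.0795^2/2))
f = 0.024728


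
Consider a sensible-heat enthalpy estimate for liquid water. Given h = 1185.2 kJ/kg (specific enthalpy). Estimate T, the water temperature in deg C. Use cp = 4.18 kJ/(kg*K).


T = h / cp
T = 1185.2 / 4.18
T = 283.54 deg C


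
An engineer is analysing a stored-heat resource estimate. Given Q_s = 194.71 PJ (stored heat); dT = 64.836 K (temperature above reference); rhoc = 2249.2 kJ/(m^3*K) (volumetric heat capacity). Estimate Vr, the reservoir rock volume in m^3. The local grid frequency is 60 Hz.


Vr = Q_s * 1e12 / (rhoc * dT)
Vr = 194.71 * 1e12 / (2249.2 * 64.836)
Vr = 1.3352e+09 m^3


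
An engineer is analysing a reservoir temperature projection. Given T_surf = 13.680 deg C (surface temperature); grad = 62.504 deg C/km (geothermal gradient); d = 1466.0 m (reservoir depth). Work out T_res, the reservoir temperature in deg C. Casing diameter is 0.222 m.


T_res = T_surf + grad * d / 1000
T_res = 13.680 + 62.504 * 1466.0 / 1000
T_res = 105.31 deg C


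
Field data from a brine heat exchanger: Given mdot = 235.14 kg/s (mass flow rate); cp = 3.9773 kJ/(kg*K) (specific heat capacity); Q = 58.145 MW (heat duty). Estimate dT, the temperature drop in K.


dT = Q * 1000 / (mdot * cp)
dT = 58.145 * 1000 / (235.14 * 3.9773)
dT = 62.172 K


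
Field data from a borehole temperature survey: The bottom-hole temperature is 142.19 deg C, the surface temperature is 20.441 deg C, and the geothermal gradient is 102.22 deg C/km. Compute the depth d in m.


d = (T_d - T_surf) / grad * 1000
d = (142.19 - 20.441) / 102.22 * 1000
d = 1191.0 m


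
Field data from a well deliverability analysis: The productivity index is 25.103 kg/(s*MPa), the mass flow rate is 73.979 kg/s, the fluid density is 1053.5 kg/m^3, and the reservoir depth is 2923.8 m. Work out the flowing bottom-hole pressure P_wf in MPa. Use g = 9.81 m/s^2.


Step 1: P_i = rho*g*h/1e6 = 1053.5*9.81*2923.8/1e6 = 30.21699 MPa
Step 2: P_wf = P_i - mdot/PI = 30.21699 - 73.979/25.103 = 27.270 MPa
P_wf = 27.270 MPa


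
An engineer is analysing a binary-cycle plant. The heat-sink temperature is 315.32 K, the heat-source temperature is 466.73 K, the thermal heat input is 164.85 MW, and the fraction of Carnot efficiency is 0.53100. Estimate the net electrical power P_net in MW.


Step 1: eta = (1 - Tc/Th)*f = (1 - 315.32/466.73)*0.531 = 0.1722596
Step 2: P_net = eta * Q_in = 0.1722596 * 164.85 = 28.397 MW
P_net = 28.397 MW


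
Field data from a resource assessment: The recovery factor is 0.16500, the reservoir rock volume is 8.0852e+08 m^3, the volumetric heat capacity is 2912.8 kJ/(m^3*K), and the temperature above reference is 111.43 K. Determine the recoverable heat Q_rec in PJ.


Step 1: Q_s = Vr*rhoc*dT/1e12 = 8.0852e+08*2912.8*111.43/1e12 = 262.4240 PJ
Step 2: Q_rec = Q_s * RF = 262.4240 * 0.165 = 43.300 PJ
Q_rec = 43.300 PJ


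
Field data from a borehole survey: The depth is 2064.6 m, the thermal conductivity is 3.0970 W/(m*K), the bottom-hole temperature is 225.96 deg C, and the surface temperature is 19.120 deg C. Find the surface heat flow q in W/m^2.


Step 1: grad = (T_d - T_surf)/d * 1000 = (225.96 - 19.12)/2064.6 * 1000 = 100.1841 deg C/km
Step 2: q = k * grad / 1000 = 3.097 * 100.1841 / 1000 = 0.31027 W/m^2
q = 0.31027 W/m^2


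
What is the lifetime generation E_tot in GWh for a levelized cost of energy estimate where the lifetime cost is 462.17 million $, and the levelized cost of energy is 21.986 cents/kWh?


E_tot = C_tot / LCOE * 100
E_tot = 462.17 / 21.986 * 100
E_tot = 2102.1 GWh


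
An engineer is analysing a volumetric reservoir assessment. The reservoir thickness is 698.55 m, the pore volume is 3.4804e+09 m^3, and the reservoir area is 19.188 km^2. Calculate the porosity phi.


phi = Vp / (A * 1e6 * hr)
phi = 3.4804e+09 / (19.188 * 1e6 * 698.55)
phi = 0.25966


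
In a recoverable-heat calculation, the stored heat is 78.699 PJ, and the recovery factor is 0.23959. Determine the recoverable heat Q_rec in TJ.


Q_rec = Q_s * RF
Q_rec = 78.699 * 0.23959
Q_rec = 18.85549 PJ
Convert: 18.85549 PJ * 1000.0 = 18855 TJ
Q_rec = 18855 TJ


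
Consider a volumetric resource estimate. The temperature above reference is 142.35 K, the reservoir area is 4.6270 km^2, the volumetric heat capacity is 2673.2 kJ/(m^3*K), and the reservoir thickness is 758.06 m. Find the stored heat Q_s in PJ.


Step 1: Vr = A*1e6*hr = 4.627*1e6*758.06 = 3.507544e+09 m^3
Step 2: Q_s = Vr*rhoc*dT/1e12 = 3.507544e+09*2673.2*142.35/1e12 = 1334.7 PJ
Q_s = 1334.7 PJ


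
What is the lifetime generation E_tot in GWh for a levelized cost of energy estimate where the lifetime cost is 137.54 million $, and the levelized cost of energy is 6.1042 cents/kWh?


E_tot = C_tot / LCOE * 100
E_tot = 137.54 / 6.1042 * 100
E_tot = 2253.2 GWh


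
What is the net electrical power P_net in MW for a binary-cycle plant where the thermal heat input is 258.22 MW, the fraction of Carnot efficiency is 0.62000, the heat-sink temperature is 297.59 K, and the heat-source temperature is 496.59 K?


Step 1: eta = (1 - Tc/Th)*f = (1 - 297.59/496.59)*0.62 = 0.2484545
Step 2: P_net = eta * Q_in = 0.2484545 * 258.22 = 64.156 MW
P_net = 64.156 MW


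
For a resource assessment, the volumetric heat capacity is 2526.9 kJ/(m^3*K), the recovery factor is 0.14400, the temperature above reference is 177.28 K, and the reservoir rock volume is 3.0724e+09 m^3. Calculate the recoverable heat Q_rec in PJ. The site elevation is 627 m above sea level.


Step 1: Q_s = Vr*rhoc*dT/1e12 = 3.0724e+09*2526.9*177.28/1e12 = 1376.339 PJ
Step 2: Q_rec = Q_s * RF = 1376.339 * 0.144 = 198.19 PJ
Q_rec = 198.19 PJ


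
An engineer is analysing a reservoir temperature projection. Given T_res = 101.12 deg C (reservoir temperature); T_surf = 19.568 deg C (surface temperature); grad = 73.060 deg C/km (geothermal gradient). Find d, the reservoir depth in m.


d = (T_res - T_surf) / grad * 1000
d = (101.12 - 19.568) / 73.060 * 1000
d = 1116.2 m


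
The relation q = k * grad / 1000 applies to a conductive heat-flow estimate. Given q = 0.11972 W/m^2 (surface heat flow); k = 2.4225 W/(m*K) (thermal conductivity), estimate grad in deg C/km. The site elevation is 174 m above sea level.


grad = q * 1000 / k
grad = 0.11972 * 1000 / 2.4225
grad = 49.420 deg C/km


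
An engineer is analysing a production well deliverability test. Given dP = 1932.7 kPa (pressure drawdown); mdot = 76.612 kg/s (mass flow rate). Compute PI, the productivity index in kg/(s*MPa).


PI = mdot * 1000 / dP
PI = 76.612 * 1000 / 1932.7
PI = 39.640 kg/(s*MPa)


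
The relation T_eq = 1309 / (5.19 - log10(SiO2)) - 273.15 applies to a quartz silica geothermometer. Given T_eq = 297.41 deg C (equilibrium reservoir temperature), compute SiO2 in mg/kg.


SiO2 = 10^(5.19 - 1309/(T_eq + 273.15))
SiO2 = 10^(5.19 - 1309/(297.41 + 273.15))
SiO2 = 786.62 mg/kg


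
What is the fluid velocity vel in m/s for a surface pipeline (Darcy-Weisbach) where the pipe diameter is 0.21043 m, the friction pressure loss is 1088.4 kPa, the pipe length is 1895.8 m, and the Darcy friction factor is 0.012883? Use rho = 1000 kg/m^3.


vel = sqrt(dP*1000*2*D / (f*L*rho))
vel = sqrt(1088.4*1000*2*0.21043 / (0.012883*1895.8*1000))
vel = 4.3307 m/s


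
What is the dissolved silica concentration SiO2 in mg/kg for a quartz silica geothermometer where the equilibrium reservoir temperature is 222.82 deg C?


SiO2 = 10^(5.19 - 1309/(T_eq + 273.15))
SiO2 = 10^(5.19 - 1309/(222.82 + 273.15))
SiO2 = 355.41 mg/kg


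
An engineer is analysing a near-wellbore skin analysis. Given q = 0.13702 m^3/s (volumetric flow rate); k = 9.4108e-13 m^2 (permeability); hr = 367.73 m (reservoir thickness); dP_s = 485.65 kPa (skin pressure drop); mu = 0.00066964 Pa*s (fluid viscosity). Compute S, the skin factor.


S = dP_s * 1000 * 2*pi*k*hr / (q*mu)
S = 485.65 * 1000 * 2*pi*9.4108e-13*367.73 / (0.13702*0.00066964)
S = 11.509


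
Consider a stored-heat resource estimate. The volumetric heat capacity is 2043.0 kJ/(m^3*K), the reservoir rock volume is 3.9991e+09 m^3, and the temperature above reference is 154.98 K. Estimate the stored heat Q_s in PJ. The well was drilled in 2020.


Q_s = Vr * rhoc * dT / 1e12
Q_s = 3.9991e+09 * 2043.0 * 154.98 / 1e12
Q_s = 1266.2 PJ


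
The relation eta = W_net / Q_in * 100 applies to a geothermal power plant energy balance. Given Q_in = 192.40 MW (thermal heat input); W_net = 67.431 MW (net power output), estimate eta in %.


eta = W_net / Q_in * 100
eta = 67.431 / 192.40 * 100
eta = 35.047 %


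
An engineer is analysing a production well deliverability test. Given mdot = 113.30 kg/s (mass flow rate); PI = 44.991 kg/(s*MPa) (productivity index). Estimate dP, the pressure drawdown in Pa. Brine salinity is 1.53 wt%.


dP = mdot * 1000 / PI
dP = 113.30 * 1000 / 44.991
dP = 2518.281 kPa
Convert: 2518.281 kPa * 1000.0 = 2.5183e+06 Pa
dP = 2.5183e+06 Pa
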